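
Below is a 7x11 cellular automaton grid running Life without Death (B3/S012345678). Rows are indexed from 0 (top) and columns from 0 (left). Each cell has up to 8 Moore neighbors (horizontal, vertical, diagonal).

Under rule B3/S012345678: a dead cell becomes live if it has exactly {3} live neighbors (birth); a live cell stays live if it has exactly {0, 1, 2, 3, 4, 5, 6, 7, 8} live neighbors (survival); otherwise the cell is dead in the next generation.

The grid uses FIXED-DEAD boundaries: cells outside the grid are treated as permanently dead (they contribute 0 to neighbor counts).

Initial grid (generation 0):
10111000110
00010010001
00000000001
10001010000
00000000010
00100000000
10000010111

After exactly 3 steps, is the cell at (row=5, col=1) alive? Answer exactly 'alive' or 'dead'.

Simulating step by step:
Generation 0 (given above): 20 live cells
Generation 1: 25 live cells
10111000110
00111010001
00000100001
10001010000
00000000010
00100000101
10000010111
Generation 2: 32 live cells
11111100110
01111010001
00000110001
10001110000
00000000010
00100001101
10000011111
Generation 3: 42 live cells
11111100110
11111011001
01100111001
10001110000
00000111110
00100011101
10000011111

Cell (5,1) at generation 3: 0 -> dead

Answer: dead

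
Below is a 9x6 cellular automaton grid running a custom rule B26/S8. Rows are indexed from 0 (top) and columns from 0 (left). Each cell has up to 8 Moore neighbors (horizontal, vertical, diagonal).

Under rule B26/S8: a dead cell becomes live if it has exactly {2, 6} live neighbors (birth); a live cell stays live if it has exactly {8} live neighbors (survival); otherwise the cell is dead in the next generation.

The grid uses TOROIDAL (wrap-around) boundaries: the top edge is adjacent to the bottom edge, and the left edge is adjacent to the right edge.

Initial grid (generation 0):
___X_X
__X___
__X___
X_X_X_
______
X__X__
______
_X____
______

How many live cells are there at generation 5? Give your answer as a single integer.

Answer: 14

Derivation:
Simulating step by step:
Generation 0 (given above): 10 live cells
Generation 1: 15 live cells
__X_X_
_X__X_
_____X
_____X
X_X_X_
______
XXX___
______
X_X_X_
Generation 2: 7 live cells
X_____
X_X___
______
_X_X__
_X_X__
______
______
______
______
Generation 3: 9 live cells
_____X
_____X
X__X__
X___X_
X___X_
__X___
______
______
______
Generation 4: 6 live cells
X___X_
______
_X____
______
______
_X_X_X
______
______
______
Generation 5: 14 live cells
_____X
XX___X
______
______
X_X_X_
X_X_X_
X_X_X_
______
_____X
Population at generation 5: 14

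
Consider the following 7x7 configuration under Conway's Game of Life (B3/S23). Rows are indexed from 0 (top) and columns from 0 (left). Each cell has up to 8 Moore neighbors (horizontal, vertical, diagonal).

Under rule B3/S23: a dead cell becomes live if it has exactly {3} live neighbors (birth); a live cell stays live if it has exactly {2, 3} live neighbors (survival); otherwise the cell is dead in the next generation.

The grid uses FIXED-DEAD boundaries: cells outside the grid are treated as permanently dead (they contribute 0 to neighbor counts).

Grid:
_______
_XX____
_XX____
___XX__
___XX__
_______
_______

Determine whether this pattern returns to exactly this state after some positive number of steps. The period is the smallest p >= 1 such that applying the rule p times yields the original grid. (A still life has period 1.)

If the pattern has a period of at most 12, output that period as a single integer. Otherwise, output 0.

Simulating and comparing each generation to the original:
Gen 0 (original, given above): 8 live cells
Gen 1: 6 live cells, differs from original
Gen 2: 8 live cells, MATCHES original -> period = 2

Answer: 2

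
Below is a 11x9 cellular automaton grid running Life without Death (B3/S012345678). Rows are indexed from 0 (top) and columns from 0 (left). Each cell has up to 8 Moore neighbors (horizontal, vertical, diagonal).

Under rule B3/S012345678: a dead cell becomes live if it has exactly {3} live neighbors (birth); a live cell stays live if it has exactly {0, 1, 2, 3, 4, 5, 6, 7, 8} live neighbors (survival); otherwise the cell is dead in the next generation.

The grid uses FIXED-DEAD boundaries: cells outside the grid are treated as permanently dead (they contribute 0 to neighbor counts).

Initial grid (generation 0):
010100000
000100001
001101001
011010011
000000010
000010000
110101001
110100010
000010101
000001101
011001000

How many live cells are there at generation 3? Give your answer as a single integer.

Simulating step by step:
Generation 0 (given above): 33 live cells
Generation 1: 43 live cells
011100000
000100001
011101001
011010111
000100011
000010000
110101001
110101111
000010101
000011101
011001100
Generation 2: 57 live cells
011100000
000100001
011101101
011011111
001111111
001110011
110101001
110101111
000110101
000111101
011011110
Generation 3: 58 live cells
011100000
000100011
011101101
011011111
001111111
001110011
110101001
110101111
000110101
000111101
011011110
Population at generation 3: 58

Answer: 58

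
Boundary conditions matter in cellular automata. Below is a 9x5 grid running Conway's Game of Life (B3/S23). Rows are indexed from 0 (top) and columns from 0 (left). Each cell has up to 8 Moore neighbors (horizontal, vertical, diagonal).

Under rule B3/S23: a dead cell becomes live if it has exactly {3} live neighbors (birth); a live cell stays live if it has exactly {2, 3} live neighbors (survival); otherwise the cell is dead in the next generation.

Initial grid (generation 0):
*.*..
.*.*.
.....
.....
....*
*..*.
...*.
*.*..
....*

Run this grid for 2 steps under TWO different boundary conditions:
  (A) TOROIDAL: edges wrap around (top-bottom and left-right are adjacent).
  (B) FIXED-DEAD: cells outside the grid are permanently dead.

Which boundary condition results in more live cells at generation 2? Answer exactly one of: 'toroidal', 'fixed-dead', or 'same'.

Under TOROIDAL boundary, generation 2:
.....
....*
.....
.....
.....
...**
.....
.*...
.....
Population = 4

Under FIXED-DEAD boundary, generation 2:
.**..
.**..
.....
.....
.....
...**
.....
...*.
.....
Population = 7

Comparison: toroidal=4, fixed-dead=7 -> fixed-dead

Answer: fixed-dead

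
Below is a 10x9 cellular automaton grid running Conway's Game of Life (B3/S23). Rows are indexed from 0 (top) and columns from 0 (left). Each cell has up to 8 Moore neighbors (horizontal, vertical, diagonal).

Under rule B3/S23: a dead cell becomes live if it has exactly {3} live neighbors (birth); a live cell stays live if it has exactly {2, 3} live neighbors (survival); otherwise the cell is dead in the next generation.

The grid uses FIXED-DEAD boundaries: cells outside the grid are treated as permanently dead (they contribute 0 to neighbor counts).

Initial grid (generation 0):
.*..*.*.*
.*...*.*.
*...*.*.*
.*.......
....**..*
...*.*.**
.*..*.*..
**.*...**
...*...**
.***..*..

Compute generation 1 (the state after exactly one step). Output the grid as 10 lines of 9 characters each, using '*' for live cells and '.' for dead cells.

Answer: .....***.
**..*...*
**...***.
....*..*.
....*****
...*...**
**.****..
**.**.*.*
*..**.*.*
..**...*.

Derivation:
Simulating step by step:
Generation 0 (given above): 34 live cells
Generation 1: 42 live cells
(generation 1 grid is the final answer)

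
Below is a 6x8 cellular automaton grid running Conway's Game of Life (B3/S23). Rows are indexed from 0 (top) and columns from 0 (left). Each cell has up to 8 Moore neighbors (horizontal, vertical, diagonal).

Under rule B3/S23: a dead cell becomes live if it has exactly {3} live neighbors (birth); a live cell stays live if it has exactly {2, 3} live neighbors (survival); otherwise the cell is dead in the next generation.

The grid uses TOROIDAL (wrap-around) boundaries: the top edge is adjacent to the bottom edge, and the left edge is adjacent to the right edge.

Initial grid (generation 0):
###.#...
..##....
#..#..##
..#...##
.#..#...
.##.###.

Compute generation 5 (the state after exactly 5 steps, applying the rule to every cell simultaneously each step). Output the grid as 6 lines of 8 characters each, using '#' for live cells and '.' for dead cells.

Answer: #.......
.##.....
........
........
..#.....
#..#....

Derivation:
Simulating step by step:
Generation 0 (given above): 20 live cells
Generation 1: 17 live cells
#...#...
....#...
##.#..#.
.###.##.
##..#..#
....#...
Generation 2: 27 live cells
...###..
##.###.#
##.#..##
...#.##.
##..#.##
.#.###.#
Generation 3: 9 live cells
.#.....#
.#......
.#.#....
...#....
.#......
.#.....#
Generation 4: 7 live cells
.##.....
.#......
........
........
#.#.....
.##.....
Generation 5: 6 live cells
(generation 5 grid is the final answer)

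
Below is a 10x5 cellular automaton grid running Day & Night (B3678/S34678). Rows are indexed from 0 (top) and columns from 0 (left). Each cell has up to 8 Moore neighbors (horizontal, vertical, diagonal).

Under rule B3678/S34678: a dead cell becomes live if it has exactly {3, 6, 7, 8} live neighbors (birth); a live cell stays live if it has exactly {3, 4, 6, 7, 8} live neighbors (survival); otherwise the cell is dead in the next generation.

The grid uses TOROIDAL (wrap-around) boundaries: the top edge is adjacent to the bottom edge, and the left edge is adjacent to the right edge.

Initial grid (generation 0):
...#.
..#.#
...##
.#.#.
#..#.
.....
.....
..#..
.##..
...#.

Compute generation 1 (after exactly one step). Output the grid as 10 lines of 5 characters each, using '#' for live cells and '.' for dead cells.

Simulating step by step:
Generation 0 (given above): 13 live cells
Generation 1: 14 live cells
(generation 1 grid is the final answer)

Answer: ..###
....#
#..##
#..#.
..#.#
.....
.....
.#...
..##.
.....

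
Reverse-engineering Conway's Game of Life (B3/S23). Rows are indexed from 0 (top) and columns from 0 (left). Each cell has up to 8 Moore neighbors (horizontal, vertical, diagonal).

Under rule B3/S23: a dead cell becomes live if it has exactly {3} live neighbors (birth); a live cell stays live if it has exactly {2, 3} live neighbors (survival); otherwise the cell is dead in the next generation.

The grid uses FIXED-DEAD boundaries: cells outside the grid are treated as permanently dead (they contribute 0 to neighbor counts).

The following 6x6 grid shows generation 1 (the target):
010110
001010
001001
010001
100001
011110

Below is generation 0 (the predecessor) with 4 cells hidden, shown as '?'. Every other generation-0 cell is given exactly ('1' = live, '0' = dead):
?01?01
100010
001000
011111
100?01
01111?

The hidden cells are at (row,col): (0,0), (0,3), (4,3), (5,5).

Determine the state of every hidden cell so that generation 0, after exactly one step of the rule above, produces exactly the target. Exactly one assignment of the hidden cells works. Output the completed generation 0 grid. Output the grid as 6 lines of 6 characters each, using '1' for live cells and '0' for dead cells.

Answer: 101101
100010
001000
011111
100101
011110

Derivation:
Hidden generation-0 cells (in order): (0,0), (0,3), (4,3), (5,5).
A hidden cell only influences target cells in its own 3x3 neighborhood. Try each of the 2^4 = 16 assignments, step the completed generation 0 forward once under B3/S23, and compare with the target:
  (0,0)=0 (0,3)=0 (4,3)=0 (5,5)=0 -> step gives (0,1)='0' but target has '1' -> reject
  (0,0)=0 (0,3)=0 (4,3)=0 (5,5)=1 -> step gives (0,1)='0' but target has '1' -> reject
  (0,0)=0 (0,3)=0 (4,3)=1 (5,5)=0 -> step gives (0,1)='0' but target has '1' -> reject
  (0,0)=0 (0,3)=0 (4,3)=1 (5,5)=1 -> step gives (0,1)='0' but target has '1' -> reject
  (0,0)=0 (0,3)=1 (4,3)=0 (5,5)=0 -> step gives (0,1)='0' but target has '1' -> reject
  (0,0)=0 (0,3)=1 (4,3)=0 (5,5)=1 -> step gives (0,1)='0' but target has '1' -> reject
  (0,0)=0 (0,3)=1 (4,3)=1 (5,5)=0 -> step gives (0,1)='0' but target has '1' -> reject
  (0,0)=0 (0,3)=1 (4,3)=1 (5,5)=1 -> step gives (0,1)='0' but target has '1' -> reject
  (0,0)=1 (0,3)=0 (4,3)=0 (5,5)=0 -> step gives (0,3)='0' but target has '1' -> reject
  (0,0)=1 (0,3)=0 (4,3)=0 (5,5)=1 -> step gives (0,3)='0' but target has '1' -> reject
  (0,0)=1 (0,3)=0 (4,3)=1 (5,5)=0 -> step gives (0,3)='0' but target has '1' -> reject
  (0,0)=1 (0,3)=0 (4,3)=1 (5,5)=1 -> step gives (0,3)='0' but target has '1' -> reject
  (0,0)=1 (0,3)=1 (4,3)=0 (5,5)=0 -> step gives (3,2)='1' but target has '0' -> reject
  (0,0)=1 (0,3)=1 (4,3)=0 (5,5)=1 -> step gives (3,2)='1' but target has '0' -> reject
  (0,0)=1 (0,3)=1 (4,3)=1 (5,5)=0 -> step reproduces the target at every cell -> ACCEPT
  (0,0)=1 (0,3)=1 (4,3)=1 (5,5)=1 -> step gives (4,5)='0' but target has '1' -> reject
Unique solution: (0,0)=live, (0,3)=live, (4,3)=live, (5,5)=dead.
Check: live-neighbor counts of every cell in the completed generation 0:
131231
143422
243543
234442
257673
223332
Applying B3/S23 to generation 0 with these counts gives:
010110
001010
001001
010001
100001
011110
which matches the target exactly.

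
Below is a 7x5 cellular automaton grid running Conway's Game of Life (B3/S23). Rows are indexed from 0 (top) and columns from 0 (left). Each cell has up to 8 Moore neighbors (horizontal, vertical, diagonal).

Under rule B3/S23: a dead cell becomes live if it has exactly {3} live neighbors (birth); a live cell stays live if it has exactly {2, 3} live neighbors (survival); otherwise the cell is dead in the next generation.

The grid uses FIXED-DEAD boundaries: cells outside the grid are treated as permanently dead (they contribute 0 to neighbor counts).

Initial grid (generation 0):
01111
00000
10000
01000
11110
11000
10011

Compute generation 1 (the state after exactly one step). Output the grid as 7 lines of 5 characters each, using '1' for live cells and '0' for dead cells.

Simulating step by step:
Generation 0 (given above): 15 live cells
Generation 1: 8 live cells
(generation 1 grid is the final answer)

Answer: 00110
01110
00000
00000
00000
00001
11000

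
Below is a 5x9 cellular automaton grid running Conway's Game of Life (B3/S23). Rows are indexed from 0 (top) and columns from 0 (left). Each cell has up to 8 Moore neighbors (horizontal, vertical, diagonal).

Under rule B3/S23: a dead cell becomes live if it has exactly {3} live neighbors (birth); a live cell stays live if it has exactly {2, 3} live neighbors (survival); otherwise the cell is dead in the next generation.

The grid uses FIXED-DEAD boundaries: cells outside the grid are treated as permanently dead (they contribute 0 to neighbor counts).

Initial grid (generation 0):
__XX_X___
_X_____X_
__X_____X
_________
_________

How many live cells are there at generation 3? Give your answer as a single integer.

Answer: 0

Derivation:
Simulating step by step:
Generation 0 (given above): 7 live cells
Generation 1: 3 live cells
__X______
_X_X_____
_________
_________
_________
Generation 2: 2 live cells
__X______
__X______
_________
_________
_________
Generation 3: 0 live cells
_________
_________
_________
_________
_________
Population at generation 3: 0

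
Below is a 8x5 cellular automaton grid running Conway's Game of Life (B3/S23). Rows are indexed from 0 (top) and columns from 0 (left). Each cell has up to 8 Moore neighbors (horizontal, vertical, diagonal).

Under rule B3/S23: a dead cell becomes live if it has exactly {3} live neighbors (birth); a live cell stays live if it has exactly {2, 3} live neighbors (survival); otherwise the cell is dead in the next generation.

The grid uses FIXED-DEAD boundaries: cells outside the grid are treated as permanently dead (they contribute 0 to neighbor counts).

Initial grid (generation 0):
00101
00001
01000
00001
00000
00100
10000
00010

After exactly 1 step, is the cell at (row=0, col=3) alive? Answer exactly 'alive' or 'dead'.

Answer: alive

Derivation:
Simulating step by step:
Generation 0 (given above): 8 live cells
Generation 1: 2 live cells
00010
00010
00000
00000
00000
00000
00000
00000

Cell (0,3) at generation 1: 1 -> alive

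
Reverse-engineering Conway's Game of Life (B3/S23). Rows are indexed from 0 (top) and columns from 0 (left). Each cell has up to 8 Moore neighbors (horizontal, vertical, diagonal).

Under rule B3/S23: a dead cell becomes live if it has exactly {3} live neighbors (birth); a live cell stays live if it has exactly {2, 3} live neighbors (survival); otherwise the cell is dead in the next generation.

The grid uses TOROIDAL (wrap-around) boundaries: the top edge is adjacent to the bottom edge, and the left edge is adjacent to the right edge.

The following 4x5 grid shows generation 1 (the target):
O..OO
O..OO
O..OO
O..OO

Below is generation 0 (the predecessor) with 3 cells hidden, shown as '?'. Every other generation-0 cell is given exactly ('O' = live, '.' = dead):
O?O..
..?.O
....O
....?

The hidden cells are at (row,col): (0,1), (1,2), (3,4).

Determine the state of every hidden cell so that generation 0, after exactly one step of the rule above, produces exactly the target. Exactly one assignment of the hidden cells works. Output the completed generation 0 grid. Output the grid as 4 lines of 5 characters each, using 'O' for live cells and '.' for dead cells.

Answer: O.O..
....O
....O
....O

Derivation:
Hidden generation-0 cells (in order): (0,1), (1,2), (3,4).
A hidden cell only influences target cells in its own 3x3 neighborhood. Try each of the 2^3 = 8 assignments, step the completed generation 0 forward once under B3/S23, and compare with the target:
  (0,1)=. (1,2)=. (3,4)=. -> step gives (0,0)='.' but target has 'O' -> reject
  (0,1)=. (1,2)=. (3,4)=O -> step reproduces the target at every cell -> ACCEPT
  (0,1)=. (1,2)=O (3,4)=. -> step gives (0,0)='.' but target has 'O' -> reject
  (0,1)=. (1,2)=O (3,4)=O -> step gives (0,1)='O' but target has '.' -> reject
  (0,1)=O (1,2)=. (3,4)=. -> step gives (0,1)='O' but target has '.' -> reject
  (0,1)=O (1,2)=. (3,4)=O -> step gives (0,1)='O' but target has '.' -> reject
  (0,1)=O (1,2)=O (3,4)=. -> step gives (0,1)='O' but target has '.' -> reject
  (0,1)=O (1,2)=O (3,4)=O -> step gives (0,1)='O' but target has '.' -> reject
Unique solution: (0,1)=dead, (1,2)=dead, (3,4)=live.
Check: live-neighbor counts of every cell in the completed generation 0:
22033
32132
30032
32132
Applying B3/S23 to generation 0 with these counts gives:
O..OO
O..OO
O..OO
O..OO
which matches the target exactly.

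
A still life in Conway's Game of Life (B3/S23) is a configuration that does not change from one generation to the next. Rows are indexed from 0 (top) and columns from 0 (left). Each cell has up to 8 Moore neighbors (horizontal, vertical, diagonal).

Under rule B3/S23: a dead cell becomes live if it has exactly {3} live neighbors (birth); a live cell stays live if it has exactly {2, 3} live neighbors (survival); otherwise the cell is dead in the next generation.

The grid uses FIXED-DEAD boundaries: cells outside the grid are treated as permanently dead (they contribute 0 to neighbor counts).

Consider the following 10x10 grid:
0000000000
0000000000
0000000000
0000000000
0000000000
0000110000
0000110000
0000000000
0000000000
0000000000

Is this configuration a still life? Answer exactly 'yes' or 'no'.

Compute generation 1 and compare to generation 0 (given above):
Generation 1:
0000000000
0000000000
0000000000
0000000000
0000000000
0000110000
0000110000
0000000000
0000000000
0000000000
The grids are IDENTICAL -> still life.

Answer: yes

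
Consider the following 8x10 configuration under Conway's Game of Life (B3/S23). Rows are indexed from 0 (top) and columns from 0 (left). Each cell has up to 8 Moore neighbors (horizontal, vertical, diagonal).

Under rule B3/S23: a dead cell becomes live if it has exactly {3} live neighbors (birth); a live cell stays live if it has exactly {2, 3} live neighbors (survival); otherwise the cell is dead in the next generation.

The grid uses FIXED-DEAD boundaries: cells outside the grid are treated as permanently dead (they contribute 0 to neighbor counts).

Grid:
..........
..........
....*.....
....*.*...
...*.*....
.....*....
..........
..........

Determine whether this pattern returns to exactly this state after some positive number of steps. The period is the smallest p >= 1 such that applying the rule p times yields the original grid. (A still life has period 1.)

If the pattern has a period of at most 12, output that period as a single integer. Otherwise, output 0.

Answer: 2

Derivation:
Simulating and comparing each generation to the original:
Gen 0 (original, given above): 6 live cells
Gen 1: 6 live cells, differs from original
Gen 2: 6 live cells, MATCHES original -> period = 2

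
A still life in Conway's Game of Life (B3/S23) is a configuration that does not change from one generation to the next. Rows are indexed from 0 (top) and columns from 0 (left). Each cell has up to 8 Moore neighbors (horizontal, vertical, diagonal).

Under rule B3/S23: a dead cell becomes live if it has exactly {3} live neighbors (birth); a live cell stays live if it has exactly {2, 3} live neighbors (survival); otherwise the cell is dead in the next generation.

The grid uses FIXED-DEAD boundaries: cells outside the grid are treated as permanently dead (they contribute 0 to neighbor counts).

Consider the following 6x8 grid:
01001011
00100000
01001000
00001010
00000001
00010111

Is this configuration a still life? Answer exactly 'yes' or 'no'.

Compute generation 1 and compare to generation 0 (given above):
Generation 1:
00000000
01110100
00010100
00000100
00001001
00000011
Cell (0,1) differs: gen0=1 vs gen1=0 -> NOT a still life.

Answer: no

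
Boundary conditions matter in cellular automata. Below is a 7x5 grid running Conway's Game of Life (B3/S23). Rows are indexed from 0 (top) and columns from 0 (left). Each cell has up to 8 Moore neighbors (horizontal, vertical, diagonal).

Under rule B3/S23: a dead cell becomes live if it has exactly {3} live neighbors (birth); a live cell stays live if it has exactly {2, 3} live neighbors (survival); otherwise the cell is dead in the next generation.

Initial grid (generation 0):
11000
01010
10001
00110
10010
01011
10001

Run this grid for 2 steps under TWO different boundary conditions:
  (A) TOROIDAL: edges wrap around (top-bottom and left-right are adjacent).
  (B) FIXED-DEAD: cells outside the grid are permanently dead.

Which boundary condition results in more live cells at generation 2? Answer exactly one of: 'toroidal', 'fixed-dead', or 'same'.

Answer: fixed-dead

Derivation:
Under TOROIDAL boundary, generation 2:
00000
00010
00001
00010
00000
10011
00000
Population = 6

Under FIXED-DEAD boundary, generation 2:
10100
00010
10001
11011
00000
11001
01001
Population = 14

Comparison: toroidal=6, fixed-dead=14 -> fixed-dead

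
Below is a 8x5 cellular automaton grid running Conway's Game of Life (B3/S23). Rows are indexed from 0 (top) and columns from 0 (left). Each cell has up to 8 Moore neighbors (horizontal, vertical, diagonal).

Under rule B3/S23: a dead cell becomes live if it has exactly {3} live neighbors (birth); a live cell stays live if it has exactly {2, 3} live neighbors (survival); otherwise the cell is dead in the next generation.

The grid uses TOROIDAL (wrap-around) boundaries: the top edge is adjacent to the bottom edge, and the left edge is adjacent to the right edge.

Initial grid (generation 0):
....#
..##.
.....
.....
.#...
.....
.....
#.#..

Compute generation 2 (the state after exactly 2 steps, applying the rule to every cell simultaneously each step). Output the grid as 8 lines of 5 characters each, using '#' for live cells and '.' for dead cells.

Answer: ..##.
..##.
.....
.....
.....
.....
.....
.....

Derivation:
Simulating step by step:
Generation 0 (given above): 6 live cells
Generation 1: 4 live cells
.##.#
...#.
.....
.....
.....
.....
.....
.....
Generation 2: 4 live cells
(generation 2 grid is the final answer)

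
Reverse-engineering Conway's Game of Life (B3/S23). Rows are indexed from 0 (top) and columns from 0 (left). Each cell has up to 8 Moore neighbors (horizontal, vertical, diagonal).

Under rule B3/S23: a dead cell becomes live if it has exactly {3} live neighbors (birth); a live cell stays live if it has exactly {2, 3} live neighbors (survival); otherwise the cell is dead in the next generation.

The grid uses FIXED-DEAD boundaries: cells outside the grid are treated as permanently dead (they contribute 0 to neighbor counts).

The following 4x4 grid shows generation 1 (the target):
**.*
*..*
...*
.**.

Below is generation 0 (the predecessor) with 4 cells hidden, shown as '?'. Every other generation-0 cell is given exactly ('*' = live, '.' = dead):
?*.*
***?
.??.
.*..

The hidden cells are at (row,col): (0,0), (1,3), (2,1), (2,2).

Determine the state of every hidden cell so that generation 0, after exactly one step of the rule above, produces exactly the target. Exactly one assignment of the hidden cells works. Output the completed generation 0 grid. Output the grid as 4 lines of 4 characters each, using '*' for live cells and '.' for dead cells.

Hidden generation-0 cells (in order): (0,0), (1,3), (2,1), (2,2).
A hidden cell only influences target cells in its own 3x3 neighborhood. Try each of the 2^4 = 16 assignments, step the completed generation 0 forward once under B3/S23, and compare with the target:
  (0,0)=. (1,3)=. (2,1)=. (2,2)=. -> step gives (0,3)='.' but target has '*' -> reject
  (0,0)=. (1,3)=. (2,1)=. (2,2)=* -> step gives (0,3)='.' but target has '*' -> reject
  (0,0)=. (1,3)=. (2,1)=* (2,2)=. -> step gives (0,3)='.' but target has '*' -> reject
  (0,0)=. (1,3)=. (2,1)=* (2,2)=* -> step gives (0,3)='.' but target has '*' -> reject
  (0,0)=. (1,3)=* (2,1)=. (2,2)=. -> step gives (1,1)='*' but target has '.' -> reject
  (0,0)=. (1,3)=* (2,1)=. (2,2)=* -> step gives (2,0)='*' but target has '.' -> reject
  (0,0)=. (1,3)=* (2,1)=* (2,2)=. -> step gives (2,3)='.' but target has '*' -> reject
  (0,0)=. (1,3)=* (2,1)=* (2,2)=* -> step reproduces the target at every cell -> ACCEPT
  (0,0)=* (1,3)=. (2,1)=. (2,2)=. -> step gives (0,1)='.' but target has '*' -> reject
  (0,0)=* (1,3)=. (2,1)=. (2,2)=* -> step gives (0,1)='.' but target has '*' -> reject
  (0,0)=* (1,3)=. (2,1)=* (2,2)=. -> step gives (0,1)='.' but target has '*' -> reject
  (0,0)=* (1,3)=. (2,1)=* (2,2)=* -> step gives (0,1)='.' but target has '*' -> reject
  (0,0)=* (1,3)=* (2,1)=. (2,2)=. -> step gives (0,1)='.' but target has '*' -> reject
  (0,0)=* (1,3)=* (2,1)=. (2,2)=* -> step gives (0,1)='.' but target has '*' -> reject
  (0,0)=* (1,3)=* (2,1)=* (2,2)=. -> step gives (0,1)='.' but target has '*' -> reject
  (0,0)=* (1,3)=* (2,1)=* (2,2)=* -> step gives (0,1)='.' but target has '*' -> reject
Unique solution: (0,0)=dead, (1,3)=live, (2,1)=live, (2,2)=live.
Check: live-neighbor counts of every cell in the completed generation 0:
3352
3563
4553
2231
Applying B3/S23 to generation 0 with these counts gives:
**.*
*..*
...*
.**.
which matches the target exactly.

Answer: .*.*
****
.**.
.*..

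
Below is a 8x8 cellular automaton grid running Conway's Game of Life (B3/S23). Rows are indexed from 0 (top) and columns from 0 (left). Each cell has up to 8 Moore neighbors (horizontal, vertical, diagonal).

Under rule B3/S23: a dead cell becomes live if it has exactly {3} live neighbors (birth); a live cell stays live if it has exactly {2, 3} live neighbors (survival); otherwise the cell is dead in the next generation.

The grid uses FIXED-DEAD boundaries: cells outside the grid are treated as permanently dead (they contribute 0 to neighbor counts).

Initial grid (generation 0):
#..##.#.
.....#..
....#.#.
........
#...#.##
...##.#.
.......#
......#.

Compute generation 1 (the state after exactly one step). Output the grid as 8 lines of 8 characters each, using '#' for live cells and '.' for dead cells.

Simulating step by step:
Generation 0 (given above): 16 live cells
Generation 1: 17 live cells
(generation 1 grid is the final answer)

Answer: ....##..
...#..#.
.....#..
......##
...##.##
...##.#.
.....###
........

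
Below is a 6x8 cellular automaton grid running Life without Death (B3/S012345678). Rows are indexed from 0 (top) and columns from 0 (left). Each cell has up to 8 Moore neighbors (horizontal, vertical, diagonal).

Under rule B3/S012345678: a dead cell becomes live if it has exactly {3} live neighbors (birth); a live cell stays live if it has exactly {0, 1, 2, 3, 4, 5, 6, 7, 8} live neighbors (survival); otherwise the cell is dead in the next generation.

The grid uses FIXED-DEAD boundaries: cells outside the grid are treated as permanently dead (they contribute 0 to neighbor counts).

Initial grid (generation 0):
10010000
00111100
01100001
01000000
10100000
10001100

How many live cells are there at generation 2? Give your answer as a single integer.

Answer: 23

Derivation:
Simulating step by step:
Generation 0 (given above): 15 live cells
Generation 1: 19 live cells
10110000
00111100
01101001
11000000
10100000
11001100
Generation 2: 23 live cells
11110000
00111100
11101101
11010000
10100000
11001100
Population at generation 2: 23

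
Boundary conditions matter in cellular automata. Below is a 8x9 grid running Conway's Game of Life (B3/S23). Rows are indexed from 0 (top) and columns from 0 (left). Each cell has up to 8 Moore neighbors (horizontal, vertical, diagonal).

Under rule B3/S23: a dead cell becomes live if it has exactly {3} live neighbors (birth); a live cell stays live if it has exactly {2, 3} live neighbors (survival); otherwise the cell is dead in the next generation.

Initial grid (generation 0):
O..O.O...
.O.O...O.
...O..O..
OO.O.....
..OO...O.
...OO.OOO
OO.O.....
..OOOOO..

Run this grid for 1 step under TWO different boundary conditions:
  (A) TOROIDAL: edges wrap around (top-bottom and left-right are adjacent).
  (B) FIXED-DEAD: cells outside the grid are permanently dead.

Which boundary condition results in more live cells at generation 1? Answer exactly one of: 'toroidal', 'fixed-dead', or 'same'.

Under TOROIDAL boundary, generation 1:
.O...O...
...O..O..
OO.OO....
.O.OO....
OO....OO.
OO..O.OOO
OO......O
O....OO..
Population = 27

Under FIXED-DEAD boundary, generation 1:
..O.O....
...O..O..
OO.OO....
.O.OO....
.O....OOO
.O..O.OOO
.O.......
.OOOOO...
Population = 26

Comparison: toroidal=27, fixed-dead=26 -> toroidal

Answer: toroidal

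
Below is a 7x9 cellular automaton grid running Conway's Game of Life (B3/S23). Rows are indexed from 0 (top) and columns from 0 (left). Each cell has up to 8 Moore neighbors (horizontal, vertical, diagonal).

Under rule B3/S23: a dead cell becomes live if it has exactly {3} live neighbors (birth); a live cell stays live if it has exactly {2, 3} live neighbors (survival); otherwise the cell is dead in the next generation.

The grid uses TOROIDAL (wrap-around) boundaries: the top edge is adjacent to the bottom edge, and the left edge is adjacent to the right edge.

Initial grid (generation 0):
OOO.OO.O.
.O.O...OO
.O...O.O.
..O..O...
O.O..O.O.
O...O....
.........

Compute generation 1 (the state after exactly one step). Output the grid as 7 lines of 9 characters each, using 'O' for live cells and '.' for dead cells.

Answer: OOOOO.OO.
...O.O.O.
OO..O..OO
..O.OO..O
...OOOO.O
.O......O
O..OOO..O

Derivation:
Simulating step by step:
Generation 0 (given above): 21 live cells
Generation 1: 31 live cells
(generation 1 grid is the final answer)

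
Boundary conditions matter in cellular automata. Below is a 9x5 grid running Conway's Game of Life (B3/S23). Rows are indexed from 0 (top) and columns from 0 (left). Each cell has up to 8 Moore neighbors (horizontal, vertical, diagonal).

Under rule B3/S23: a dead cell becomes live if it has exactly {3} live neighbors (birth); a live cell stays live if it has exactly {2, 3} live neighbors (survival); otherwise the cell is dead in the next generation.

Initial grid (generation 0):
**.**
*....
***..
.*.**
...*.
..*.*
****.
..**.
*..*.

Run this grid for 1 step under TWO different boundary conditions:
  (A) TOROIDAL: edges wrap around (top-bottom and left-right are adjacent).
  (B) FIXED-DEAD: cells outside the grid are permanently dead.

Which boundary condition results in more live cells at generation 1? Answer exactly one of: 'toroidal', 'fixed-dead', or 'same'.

Under TOROIDAL boundary, generation 1:
.***.
...*.
..**.
.*.**
*....
*...*
*....
*....
*....
Population = 15

Under FIXED-DEAD boundary, generation 1:
**...
...*.
*.**.
**.**
.....
....*
....*
*...*
..**.
Population = 16

Comparison: toroidal=15, fixed-dead=16 -> fixed-dead

Answer: fixed-dead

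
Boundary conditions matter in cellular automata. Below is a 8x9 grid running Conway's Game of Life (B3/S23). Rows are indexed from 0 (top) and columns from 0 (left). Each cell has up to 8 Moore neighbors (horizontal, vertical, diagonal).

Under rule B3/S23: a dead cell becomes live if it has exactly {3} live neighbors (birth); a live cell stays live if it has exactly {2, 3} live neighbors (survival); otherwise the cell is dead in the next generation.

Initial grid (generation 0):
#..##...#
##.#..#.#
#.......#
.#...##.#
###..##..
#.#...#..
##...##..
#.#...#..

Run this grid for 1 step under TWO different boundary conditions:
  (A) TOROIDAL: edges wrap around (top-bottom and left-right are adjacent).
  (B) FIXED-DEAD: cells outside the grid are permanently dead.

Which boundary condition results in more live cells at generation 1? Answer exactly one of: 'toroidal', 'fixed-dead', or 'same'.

Under TOROIDAL boundary, generation 1:
...###...
.####....
..#..##..
..#..##.#
..#.....#
..#....##
#.#..####
..###.##.
Population = 30

Under FIXED-DEAD boundary, generation 1:
#####..#.
#####...#
#.#..##.#
..#..##..
#.#......
..#....#.
#.#..###.
#....##..
Population = 32

Comparison: toroidal=30, fixed-dead=32 -> fixed-dead

Answer: fixed-dead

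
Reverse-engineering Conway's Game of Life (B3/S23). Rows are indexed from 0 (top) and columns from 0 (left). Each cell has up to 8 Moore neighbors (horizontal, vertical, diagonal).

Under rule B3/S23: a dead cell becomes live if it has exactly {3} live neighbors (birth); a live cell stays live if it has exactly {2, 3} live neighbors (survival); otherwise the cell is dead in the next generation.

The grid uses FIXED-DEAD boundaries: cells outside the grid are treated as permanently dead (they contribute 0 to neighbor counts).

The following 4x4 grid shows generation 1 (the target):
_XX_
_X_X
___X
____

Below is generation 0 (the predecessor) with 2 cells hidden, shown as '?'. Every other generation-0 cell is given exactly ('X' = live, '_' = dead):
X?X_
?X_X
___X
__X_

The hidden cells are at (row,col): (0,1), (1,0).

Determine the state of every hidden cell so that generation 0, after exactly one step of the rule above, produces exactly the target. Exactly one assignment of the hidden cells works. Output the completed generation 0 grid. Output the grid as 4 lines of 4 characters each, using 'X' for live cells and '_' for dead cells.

Hidden generation-0 cells (in order): (0,1), (1,0).
A hidden cell only influences target cells in its own 3x3 neighborhood. Try each of the 2^2 = 4 assignments, step the completed generation 0 forward once under B3/S23, and compare with the target:
  (0,1)=_ (1,0)=_ -> step reproduces the target at every cell -> ACCEPT
  (0,1)=_ (1,0)=X -> step gives (0,0)='X' but target has '_' -> reject
  (0,1)=X (1,0)=_ -> step gives (0,0)='X' but target has '_' -> reject
  (0,1)=X (1,0)=X -> step gives (0,0)='X' but target has '_' -> reject
Unique solution: (0,1)=dead, (1,0)=dead.
Check: live-neighbor counts of every cell in the completed generation 0:
1322
2242
1242
0112
Applying B3/S23 to generation 0 with these counts gives:
_XX_
_X_X
___X
____
which matches the target exactly.

Answer: X_X_
_X_X
___X
__X_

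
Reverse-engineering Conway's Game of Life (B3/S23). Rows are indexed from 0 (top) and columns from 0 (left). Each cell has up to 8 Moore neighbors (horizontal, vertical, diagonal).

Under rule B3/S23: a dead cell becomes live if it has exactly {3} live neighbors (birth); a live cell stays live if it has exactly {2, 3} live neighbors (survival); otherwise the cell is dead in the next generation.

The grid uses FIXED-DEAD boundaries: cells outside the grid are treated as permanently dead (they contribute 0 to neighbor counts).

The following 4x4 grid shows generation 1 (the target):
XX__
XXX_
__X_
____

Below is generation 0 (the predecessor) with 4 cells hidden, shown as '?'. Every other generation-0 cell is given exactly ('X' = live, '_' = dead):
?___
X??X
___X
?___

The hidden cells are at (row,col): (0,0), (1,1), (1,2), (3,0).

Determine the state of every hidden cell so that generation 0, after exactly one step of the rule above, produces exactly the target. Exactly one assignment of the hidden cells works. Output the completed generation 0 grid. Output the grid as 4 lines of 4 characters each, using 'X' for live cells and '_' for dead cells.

Answer: X___
XX_X
___X
____

Derivation:
Hidden generation-0 cells (in order): (0,0), (1,1), (1,2), (3,0).
A hidden cell only influences target cells in its own 3x3 neighborhood. Try each of the 2^4 = 16 assignments, step the completed generation 0 forward once under B3/S23, and compare with the target:
  (0,0)=_ (1,1)=_ (1,2)=_ (3,0)=_ -> step gives (0,0)='_' but target has 'X' -> reject
  (0,0)=_ (1,1)=_ (1,2)=_ (3,0)=X -> step gives (0,0)='_' but target has 'X' -> reject
  (0,0)=_ (1,1)=_ (1,2)=X (3,0)=_ -> step gives (0,0)='_' but target has 'X' -> reject
  (0,0)=_ (1,1)=_ (1,2)=X (3,0)=X -> step gives (0,0)='_' but target has 'X' -> reject
  (0,0)=_ (1,1)=X (1,2)=_ (3,0)=_ -> step gives (0,0)='_' but target has 'X' -> reject
  (0,0)=_ (1,1)=X (1,2)=_ (3,0)=X -> step gives (0,0)='_' but target has 'X' -> reject
  (0,0)=_ (1,1)=X (1,2)=X (3,0)=_ -> step gives (0,0)='_' but target has 'X' -> reject
  (0,0)=_ (1,1)=X (1,2)=X (3,0)=X -> step gives (0,0)='_' but target has 'X' -> reject
  (0,0)=X (1,1)=_ (1,2)=_ (3,0)=_ -> step gives (0,0)='_' but target has 'X' -> reject
  (0,0)=X (1,1)=_ (1,2)=_ (3,0)=X -> step gives (0,0)='_' but target has 'X' -> reject
  (0,0)=X (1,1)=_ (1,2)=X (3,0)=_ -> step gives (0,0)='_' but target has 'X' -> reject
  (0,0)=X (1,1)=_ (1,2)=X (3,0)=X -> step gives (0,0)='_' but target has 'X' -> reject
  (0,0)=X (1,1)=X (1,2)=_ (3,0)=_ -> step reproduces the target at every cell -> ACCEPT
  (0,0)=X (1,1)=X (1,2)=_ (3,0)=X -> step gives (2,0)='X' but target has '_' -> reject
  (0,0)=X (1,1)=X (1,2)=X (3,0)=_ -> step gives (0,1)='_' but target has 'X' -> reject
  (0,0)=X (1,1)=X (1,2)=X (3,0)=X -> step gives (0,1)='_' but target has 'X' -> reject
Unique solution: (0,0)=live, (1,1)=live, (1,2)=dead, (3,0)=dead.
Check: live-neighbor counts of every cell in the completed generation 0:
2321
2231
2231
0011
Applying B3/S23 to generation 0 with these counts gives:
XX__
XXX_
__X_
____
which matches the target exactly.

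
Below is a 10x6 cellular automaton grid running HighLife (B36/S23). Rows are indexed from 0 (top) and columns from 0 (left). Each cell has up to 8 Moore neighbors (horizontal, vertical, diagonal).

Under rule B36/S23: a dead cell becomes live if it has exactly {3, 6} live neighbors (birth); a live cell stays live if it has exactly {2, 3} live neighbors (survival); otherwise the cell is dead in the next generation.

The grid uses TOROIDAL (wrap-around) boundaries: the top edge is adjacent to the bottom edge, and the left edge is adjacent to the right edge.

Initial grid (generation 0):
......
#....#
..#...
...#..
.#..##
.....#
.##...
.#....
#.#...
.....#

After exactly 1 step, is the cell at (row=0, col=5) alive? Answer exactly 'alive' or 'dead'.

Simulating step by step:
Generation 0 (given above): 14 live cells
Generation 1: 18 live cells
#....#
......
......
..###.
#...##
.##.##
###...
#.....
##....
......

Cell (0,5) at generation 1: 1 -> alive

Answer: alive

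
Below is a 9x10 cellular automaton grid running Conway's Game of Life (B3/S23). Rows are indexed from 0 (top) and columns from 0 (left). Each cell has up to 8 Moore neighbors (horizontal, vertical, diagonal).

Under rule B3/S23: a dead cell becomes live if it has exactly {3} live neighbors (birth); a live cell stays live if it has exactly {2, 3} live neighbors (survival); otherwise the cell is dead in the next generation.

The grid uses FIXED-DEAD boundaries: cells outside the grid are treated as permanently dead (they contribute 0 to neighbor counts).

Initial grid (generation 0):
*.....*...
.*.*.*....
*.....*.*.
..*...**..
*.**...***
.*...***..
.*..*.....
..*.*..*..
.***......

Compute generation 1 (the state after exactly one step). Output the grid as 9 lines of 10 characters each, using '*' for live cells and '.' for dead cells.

Answer: ..........
**...***..
.**..**...
..**..*..*
..**.*....
**.*****..
.****..*..
....*.....
.***......

Derivation:
Simulating step by step:
Generation 0 (given above): 29 live cells
Generation 1: 32 live cells
(generation 1 grid is the final answer)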